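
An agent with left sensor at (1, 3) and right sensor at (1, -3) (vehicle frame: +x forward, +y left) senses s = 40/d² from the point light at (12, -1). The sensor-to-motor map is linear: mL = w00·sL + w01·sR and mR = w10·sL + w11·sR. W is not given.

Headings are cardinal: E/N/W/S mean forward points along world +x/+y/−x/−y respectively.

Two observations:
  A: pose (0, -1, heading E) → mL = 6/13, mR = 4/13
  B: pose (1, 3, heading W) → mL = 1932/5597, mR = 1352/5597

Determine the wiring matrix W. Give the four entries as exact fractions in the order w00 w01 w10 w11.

1/2 1 1/2 1/2

obs A: pose=(0,-1,E) → sL=4/13, sR=4/13, mL=6/13, mR=4/13
obs B: pose=(1,3,W) → sL=8/29, sR=40/193, mL=1932/5597, mR=1352/5597
sensor matrix S = [[4/13, 4/13], [8/29, 40/193]]; det S = -1536/72761
solve [mL_A; mL_B] = S·[w00; w01] and [mR_A; mR_B] = S·[w10; w11]:
  w00 = 1/2, w01 = 1, w10 = 1/2, w11 = 1/2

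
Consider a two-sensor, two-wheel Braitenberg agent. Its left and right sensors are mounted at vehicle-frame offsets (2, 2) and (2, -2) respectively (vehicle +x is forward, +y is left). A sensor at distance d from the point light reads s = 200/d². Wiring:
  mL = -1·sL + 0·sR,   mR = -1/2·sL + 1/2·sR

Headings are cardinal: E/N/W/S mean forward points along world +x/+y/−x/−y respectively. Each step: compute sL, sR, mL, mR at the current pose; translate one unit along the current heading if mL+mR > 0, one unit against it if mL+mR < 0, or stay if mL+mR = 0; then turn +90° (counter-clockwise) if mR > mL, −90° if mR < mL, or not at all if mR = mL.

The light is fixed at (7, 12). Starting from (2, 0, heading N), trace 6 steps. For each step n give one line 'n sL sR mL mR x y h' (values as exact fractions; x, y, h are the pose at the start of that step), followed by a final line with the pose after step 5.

n=0: pose=(2,0,N); sL=200/149, sR=200/109; mL=-200/149, mR=4000/16241; mL+mR=-17800/16241 → advance -1; mR−mL=25800/16241 → turn +1·90°
n=1: pose=(2,-1,W); sL=100/137, sR=20/17; mL=-100/137, mR=520/2329; mL+mR=-1180/2329 → advance -1; mR−mL=2220/2329 → turn +1·90°
n=2: pose=(3,-1,S); sL=200/229, sR=200/261; mL=-200/229, mR=-3200/59769; mL+mR=-55400/59769 → advance -1; mR−mL=49000/59769 → turn +1·90°
n=3: pose=(3,0,E); sL=25/13, sR=1; mL=-25/13, mR=-6/13; mL+mR=-31/13 → advance -1; mR−mL=19/13 → turn +1·90°
n=4: pose=(2,0,N); sL=200/149, sR=200/109; mL=-200/149, mR=4000/16241; mL+mR=-17800/16241 → advance -1; mR−mL=25800/16241 → turn +1·90°
n=5: pose=(2,-1,W); sL=100/137, sR=20/17; mL=-100/137, mR=520/2329; mL+mR=-1180/2329 → advance -1; mR−mL=2220/2329 → turn +1·90°

0 200/149 200/109 -200/149 4000/16241 2 0 N
1 100/137 20/17 -100/137 520/2329 2 -1 W
2 200/229 200/261 -200/229 -3200/59769 3 -1 S
3 25/13 1 -25/13 -6/13 3 0 E
4 200/149 200/109 -200/149 4000/16241 2 0 N
5 100/137 20/17 -100/137 520/2329 2 -1 W
final 3 -1 S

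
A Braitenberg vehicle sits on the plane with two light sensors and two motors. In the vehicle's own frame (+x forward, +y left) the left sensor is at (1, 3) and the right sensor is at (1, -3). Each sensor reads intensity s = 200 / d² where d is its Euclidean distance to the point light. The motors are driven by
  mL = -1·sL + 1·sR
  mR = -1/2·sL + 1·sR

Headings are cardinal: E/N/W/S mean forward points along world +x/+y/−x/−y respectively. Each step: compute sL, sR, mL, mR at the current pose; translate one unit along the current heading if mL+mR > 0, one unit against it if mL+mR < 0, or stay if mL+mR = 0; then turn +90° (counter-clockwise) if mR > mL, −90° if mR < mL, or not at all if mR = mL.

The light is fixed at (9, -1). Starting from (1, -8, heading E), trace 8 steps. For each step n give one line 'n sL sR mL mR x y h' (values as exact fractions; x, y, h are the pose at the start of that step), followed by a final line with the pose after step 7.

n=0: pose=(1,-8,E); sL=40/13, sR=200/149; mL=-3360/1937, mR=-380/1937; mL+mR=-3740/1937 → advance -1; mR−mL=20/13 → turn +1·90°
n=1: pose=(0,-8,N); sL=10/9, sR=25/9; mL=5/3, mR=20/9; mL+mR=35/9 → advance +1; mR−mL=5/9 → turn +1·90°
n=2: pose=(0,-7,W); sL=200/181, sR=200/109; mL=14400/19729, mR=25300/19729; mL+mR=39700/19729 → advance +1; mR−mL=100/181 → turn +1·90°
n=3: pose=(-1,-7,S); sL=100/49, sR=100/109; mL=-6000/5341, mR=-550/5341; mL+mR=-6550/5341 → advance -1; mR−mL=50/49 → turn +1·90°
n=4: pose=(-1,-6,E); sL=40/17, sR=40/29; mL=-480/493, mR=100/493; mL+mR=-380/493 → advance -1; mR−mL=20/17 → turn +1·90°
n=5: pose=(-2,-6,N); sL=50/53, sR=5/2; mL=165/106, mR=215/106; mL+mR=190/53 → advance +1; mR−mL=25/53 → turn +1·90°
n=6: pose=(-2,-5,W); sL=200/193, sR=40/29; mL=1920/5597, mR=4820/5597; mL+mR=6740/5597 → advance +1; mR−mL=100/193 → turn +1·90°
n=7: pose=(-3,-5,S); sL=100/53, sR=4/5; mL=-288/265, mR=-38/265; mL+mR=-326/265 → advance -1; mR−mL=50/53 → turn +1·90°

0 40/13 200/149 -3360/1937 -380/1937 1 -8 E
1 10/9 25/9 5/3 20/9 0 -8 N
2 200/181 200/109 14400/19729 25300/19729 0 -7 W
3 100/49 100/109 -6000/5341 -550/5341 -1 -7 S
4 40/17 40/29 -480/493 100/493 -1 -6 E
5 50/53 5/2 165/106 215/106 -2 -6 N
6 200/193 40/29 1920/5597 4820/5597 -2 -5 W
7 100/53 4/5 -288/265 -38/265 -3 -5 S
final -3 -4 E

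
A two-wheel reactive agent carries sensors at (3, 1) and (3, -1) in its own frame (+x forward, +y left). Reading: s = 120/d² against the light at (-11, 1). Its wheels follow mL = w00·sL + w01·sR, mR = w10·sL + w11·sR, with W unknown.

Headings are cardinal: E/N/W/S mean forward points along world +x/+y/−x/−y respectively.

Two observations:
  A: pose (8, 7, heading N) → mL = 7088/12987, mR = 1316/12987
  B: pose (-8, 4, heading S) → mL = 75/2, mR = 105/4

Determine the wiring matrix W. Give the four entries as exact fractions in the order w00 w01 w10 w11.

1 1 -1/2 1

obs A: pose=(8,7,N) → sL=8/27, sR=120/481, mL=7088/12987, mR=1316/12987
obs B: pose=(-8,4,S) → sL=15/2, sR=30, mL=75/2, mR=105/4
sensor matrix S = [[8/27, 120/481], [15/2, 30]]; det S = 30380/4329
solve [mL_A; mL_B] = S·[w00; w01] and [mR_A; mR_B] = S·[w10; w11]:
  w00 = 1, w01 = 1, w10 = -1/2, w11 = 1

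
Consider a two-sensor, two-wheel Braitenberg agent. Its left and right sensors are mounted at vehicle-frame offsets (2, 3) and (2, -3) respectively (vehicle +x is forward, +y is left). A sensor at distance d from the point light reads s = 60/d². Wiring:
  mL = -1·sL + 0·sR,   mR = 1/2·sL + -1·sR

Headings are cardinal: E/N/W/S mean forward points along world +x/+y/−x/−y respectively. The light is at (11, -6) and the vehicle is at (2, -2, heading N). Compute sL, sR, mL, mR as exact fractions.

1/3 5/6 -1/3 -2/3

left sensor world pos  = (-1, 0); dL² = 180
right sensor world pos = (5, 0); dR² = 72
sL = 60/180 = 1/3
sR = 60/72 = 5/6
mL = -1·sL + 0·sR = -1/3
mR = 1/2·sL + -1·sR = -2/3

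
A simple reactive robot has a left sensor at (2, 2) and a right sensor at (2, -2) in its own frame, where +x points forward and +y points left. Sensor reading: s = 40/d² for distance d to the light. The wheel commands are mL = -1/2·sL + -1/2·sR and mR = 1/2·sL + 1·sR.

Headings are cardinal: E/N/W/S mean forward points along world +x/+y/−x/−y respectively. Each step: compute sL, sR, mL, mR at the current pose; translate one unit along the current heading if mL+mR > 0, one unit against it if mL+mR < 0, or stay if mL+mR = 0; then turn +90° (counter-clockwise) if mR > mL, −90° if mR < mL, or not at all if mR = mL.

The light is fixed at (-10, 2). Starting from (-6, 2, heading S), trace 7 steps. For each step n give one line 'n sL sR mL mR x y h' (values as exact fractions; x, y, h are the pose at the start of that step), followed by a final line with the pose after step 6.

n=0: pose=(-6,2,S); sL=1, sR=5; mL=-3, mR=11/2; mL+mR=5/2 → advance +1; mR−mL=17/2 → turn +1·90°
n=1: pose=(-6,1,E); sL=40/37, sR=8/9; mL=-328/333, mR=476/333; mL+mR=4/9 → advance +1; mR−mL=268/111 → turn +1·90°
n=2: pose=(-5,1,N); sL=4, sR=4/5; mL=-12/5, mR=14/5; mL+mR=2/5 → advance +1; mR−mL=26/5 → turn +1·90°
n=3: pose=(-5,2,W); sL=40/13, sR=40/13; mL=-40/13, mR=60/13; mL+mR=20/13 → advance +1; mR−mL=100/13 → turn +1·90°
n=4: pose=(-6,2,S); sL=1, sR=5; mL=-3, mR=11/2; mL+mR=5/2 → advance +1; mR−mL=17/2 → turn +1·90°
n=5: pose=(-6,1,E); sL=40/37, sR=8/9; mL=-328/333, mR=476/333; mL+mR=4/9 → advance +1; mR−mL=268/111 → turn +1·90°
n=6: pose=(-5,1,N); sL=4, sR=4/5; mL=-12/5, mR=14/5; mL+mR=2/5 → advance +1; mR−mL=26/5 → turn +1·90°

0 1 5 -3 11/2 -6 2 S
1 40/37 8/9 -328/333 476/333 -6 1 E
2 4 4/5 -12/5 14/5 -5 1 N
3 40/13 40/13 -40/13 60/13 -5 2 W
4 1 5 -3 11/2 -6 2 S
5 40/37 8/9 -328/333 476/333 -6 1 E
6 4 4/5 -12/5 14/5 -5 1 N
final -5 2 W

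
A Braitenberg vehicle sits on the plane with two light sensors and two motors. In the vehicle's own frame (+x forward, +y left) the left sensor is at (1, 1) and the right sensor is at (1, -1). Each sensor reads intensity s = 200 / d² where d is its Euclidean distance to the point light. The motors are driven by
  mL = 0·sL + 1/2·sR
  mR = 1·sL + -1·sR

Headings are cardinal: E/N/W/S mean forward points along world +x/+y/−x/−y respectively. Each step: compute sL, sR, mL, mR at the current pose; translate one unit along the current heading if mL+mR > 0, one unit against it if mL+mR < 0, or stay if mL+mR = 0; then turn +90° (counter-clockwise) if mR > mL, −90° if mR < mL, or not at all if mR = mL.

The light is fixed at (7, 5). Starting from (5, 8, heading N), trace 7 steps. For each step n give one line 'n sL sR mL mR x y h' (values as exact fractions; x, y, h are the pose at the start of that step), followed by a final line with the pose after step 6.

0 8 200/17 100/17 -64/17 5 8 N
1 100/13 20 10 -160/13 5 9 E
2 200/13 8 4 96/13 4 9 S
3 10 25 25/2 -15 4 8 E
4 200/13 200/29 100/29 3200/377 3 8 S
5 100/9 20 10 -80/9 3 7 E
6 40 200/17 100/17 480/17 4 7 S
final 4 6 E

n=0: pose=(5,8,N); sL=8, sR=200/17; mL=100/17, mR=-64/17; mL+mR=36/17 → advance +1; mR−mL=-164/17 → turn -1·90°
n=1: pose=(5,9,E); sL=100/13, sR=20; mL=10, mR=-160/13; mL+mR=-30/13 → advance -1; mR−mL=-290/13 → turn -1·90°
n=2: pose=(4,9,S); sL=200/13, sR=8; mL=4, mR=96/13; mL+mR=148/13 → advance +1; mR−mL=44/13 → turn +1·90°
n=3: pose=(4,8,E); sL=10, sR=25; mL=25/2, mR=-15; mL+mR=-5/2 → advance -1; mR−mL=-55/2 → turn -1·90°
n=4: pose=(3,8,S); sL=200/13, sR=200/29; mL=100/29, mR=3200/377; mL+mR=4500/377 → advance +1; mR−mL=1900/377 → turn +1·90°
n=5: pose=(3,7,E); sL=100/9, sR=20; mL=10, mR=-80/9; mL+mR=10/9 → advance +1; mR−mL=-170/9 → turn -1·90°
n=6: pose=(4,7,S); sL=40, sR=200/17; mL=100/17, mR=480/17; mL+mR=580/17 → advance +1; mR−mL=380/17 → turn +1·90°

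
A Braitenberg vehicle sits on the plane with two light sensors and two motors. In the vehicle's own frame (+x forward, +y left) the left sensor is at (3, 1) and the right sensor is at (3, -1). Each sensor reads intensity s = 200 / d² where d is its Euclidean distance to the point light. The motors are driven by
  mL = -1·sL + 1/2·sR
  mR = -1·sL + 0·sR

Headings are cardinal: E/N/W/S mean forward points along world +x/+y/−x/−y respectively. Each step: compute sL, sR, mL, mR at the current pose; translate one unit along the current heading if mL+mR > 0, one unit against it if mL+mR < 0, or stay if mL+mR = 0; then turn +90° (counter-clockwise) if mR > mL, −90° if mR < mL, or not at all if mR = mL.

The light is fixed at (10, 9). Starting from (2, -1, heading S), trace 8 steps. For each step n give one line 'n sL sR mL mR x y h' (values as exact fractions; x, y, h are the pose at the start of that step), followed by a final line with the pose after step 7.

0 100/109 4/5 -282/545 -100/109 2 -1 S
1 200/221 40/37 -2980/8177 -200/221 2 0 W
2 2 25/9 -11/18 -2 3 0 N
3 200/97 200/137 -17700/13289 -200/97 3 -1 E
4 100/109 4/5 -282/545 -100/109 2 -1 S
5 200/221 40/37 -2980/8177 -200/221 2 0 W
6 2 25/9 -11/18 -2 3 0 N
7 200/97 200/137 -17700/13289 -200/97 3 -1 E
final 2 -1 S

n=0: pose=(2,-1,S); sL=100/109, sR=4/5; mL=-282/545, mR=-100/109; mL+mR=-782/545 → advance -1; mR−mL=-2/5 → turn -1·90°
n=1: pose=(2,0,W); sL=200/221, sR=40/37; mL=-2980/8177, mR=-200/221; mL+mR=-10380/8177 → advance -1; mR−mL=-20/37 → turn -1·90°
n=2: pose=(3,0,N); sL=2, sR=25/9; mL=-11/18, mR=-2; mL+mR=-47/18 → advance -1; mR−mL=-25/18 → turn -1·90°
n=3: pose=(3,-1,E); sL=200/97, sR=200/137; mL=-17700/13289, mR=-200/97; mL+mR=-45100/13289 → advance -1; mR−mL=-100/137 → turn -1·90°
n=4: pose=(2,-1,S); sL=100/109, sR=4/5; mL=-282/545, mR=-100/109; mL+mR=-782/545 → advance -1; mR−mL=-2/5 → turn -1·90°
n=5: pose=(2,0,W); sL=200/221, sR=40/37; mL=-2980/8177, mR=-200/221; mL+mR=-10380/8177 → advance -1; mR−mL=-20/37 → turn -1·90°
n=6: pose=(3,0,N); sL=2, sR=25/9; mL=-11/18, mR=-2; mL+mR=-47/18 → advance -1; mR−mL=-25/18 → turn -1·90°
n=7: pose=(3,-1,E); sL=200/97, sR=200/137; mL=-17700/13289, mR=-200/97; mL+mR=-45100/13289 → advance -1; mR−mL=-100/137 → turn -1·90°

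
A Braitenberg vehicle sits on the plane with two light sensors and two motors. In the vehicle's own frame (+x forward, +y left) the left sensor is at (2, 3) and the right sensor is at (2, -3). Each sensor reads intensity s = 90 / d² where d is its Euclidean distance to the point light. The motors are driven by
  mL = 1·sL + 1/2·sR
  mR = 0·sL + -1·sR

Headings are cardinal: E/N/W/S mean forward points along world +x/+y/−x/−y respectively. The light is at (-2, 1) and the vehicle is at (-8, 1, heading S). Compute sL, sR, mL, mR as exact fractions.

90/13 18/17 1647/221 -18/17

left sensor world pos  = (-5, -1); dL² = 13
right sensor world pos = (-11, -1); dR² = 85
sL = 90/13 = 90/13
sR = 90/85 = 18/17
mL = 1·sL + 1/2·sR = 1647/221
mR = 0·sL + -1·sR = -18/17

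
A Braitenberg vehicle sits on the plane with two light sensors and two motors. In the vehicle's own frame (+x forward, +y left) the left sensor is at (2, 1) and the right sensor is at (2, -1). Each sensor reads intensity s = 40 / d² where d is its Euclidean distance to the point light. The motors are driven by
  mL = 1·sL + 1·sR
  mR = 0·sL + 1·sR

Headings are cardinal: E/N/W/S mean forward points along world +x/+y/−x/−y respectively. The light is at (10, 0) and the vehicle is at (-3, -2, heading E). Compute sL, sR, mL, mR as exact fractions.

left sensor world pos  = (-1, -1); dL² = 122
right sensor world pos = (-1, -3); dR² = 130
sL = 40/122 = 20/61
sR = 40/130 = 4/13
mL = 1·sL + 1·sR = 504/793
mR = 0·sL + 1·sR = 4/13

20/61 4/13 504/793 4/13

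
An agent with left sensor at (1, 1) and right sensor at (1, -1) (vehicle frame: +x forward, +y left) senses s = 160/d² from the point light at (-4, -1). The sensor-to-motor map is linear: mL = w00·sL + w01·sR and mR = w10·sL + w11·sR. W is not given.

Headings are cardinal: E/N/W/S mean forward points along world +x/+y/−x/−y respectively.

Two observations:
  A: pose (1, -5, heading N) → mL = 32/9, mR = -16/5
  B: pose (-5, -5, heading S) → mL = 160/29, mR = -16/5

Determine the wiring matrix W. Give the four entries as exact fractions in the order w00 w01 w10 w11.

0 1 -1/2 0

obs A: pose=(1,-5,N) → sL=32/5, sR=32/9, mL=32/9, mR=-16/5
obs B: pose=(-5,-5,S) → sL=32/5, sR=160/29, mL=160/29, mR=-16/5
sensor matrix S = [[32/5, 32/9], [32/5, 160/29]]; det S = 16384/1305
solve [mL_A; mL_B] = S·[w00; w01] and [mR_A; mR_B] = S·[w10; w11]:
  w00 = 0, w01 = 1, w10 = -1/2, w11 = 0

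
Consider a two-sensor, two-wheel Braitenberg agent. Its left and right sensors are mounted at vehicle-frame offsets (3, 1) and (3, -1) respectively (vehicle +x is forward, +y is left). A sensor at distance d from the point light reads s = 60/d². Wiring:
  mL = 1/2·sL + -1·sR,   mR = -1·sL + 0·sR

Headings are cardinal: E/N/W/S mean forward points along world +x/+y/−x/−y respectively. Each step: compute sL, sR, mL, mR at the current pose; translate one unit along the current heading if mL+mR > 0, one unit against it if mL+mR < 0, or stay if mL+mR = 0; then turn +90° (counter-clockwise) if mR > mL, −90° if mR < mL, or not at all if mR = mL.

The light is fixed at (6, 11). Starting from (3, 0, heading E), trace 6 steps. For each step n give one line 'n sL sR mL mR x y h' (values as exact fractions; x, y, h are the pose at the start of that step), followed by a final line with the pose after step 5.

n=0: pose=(3,0,E); sL=3/5, sR=5/12; mL=-7/60, mR=-3/5; mL+mR=-43/60 → advance -1; mR−mL=-29/60 → turn -1·90°
n=1: pose=(2,0,S); sL=12/41, sR=60/221; mL=-1134/9061, mR=-12/41; mL+mR=-3786/9061 → advance -1; mR−mL=-1518/9061 → turn -1·90°
n=2: pose=(2,1,W); sL=6/17, sR=6/13; mL=-63/221, mR=-6/17; mL+mR=-141/221 → advance -1; mR−mL=-15/221 → turn -1·90°
n=3: pose=(3,1,N); sL=12/13, sR=60/53; mL=-462/689, mR=-12/13; mL+mR=-1098/689 → advance -1; mR−mL=-174/689 → turn -1·90°
n=4: pose=(3,0,E); sL=3/5, sR=5/12; mL=-7/60, mR=-3/5; mL+mR=-43/60 → advance -1; mR−mL=-29/60 → turn -1·90°
n=5: pose=(2,0,S); sL=12/41, sR=60/221; mL=-1134/9061, mR=-12/41; mL+mR=-3786/9061 → advance -1; mR−mL=-1518/9061 → turn -1·90°

0 3/5 5/12 -7/60 -3/5 3 0 E
1 12/41 60/221 -1134/9061 -12/41 2 0 S
2 6/17 6/13 -63/221 -6/17 2 1 W
3 12/13 60/53 -462/689 -12/13 3 1 N
4 3/5 5/12 -7/60 -3/5 3 0 E
5 12/41 60/221 -1134/9061 -12/41 2 0 S
final 2 1 W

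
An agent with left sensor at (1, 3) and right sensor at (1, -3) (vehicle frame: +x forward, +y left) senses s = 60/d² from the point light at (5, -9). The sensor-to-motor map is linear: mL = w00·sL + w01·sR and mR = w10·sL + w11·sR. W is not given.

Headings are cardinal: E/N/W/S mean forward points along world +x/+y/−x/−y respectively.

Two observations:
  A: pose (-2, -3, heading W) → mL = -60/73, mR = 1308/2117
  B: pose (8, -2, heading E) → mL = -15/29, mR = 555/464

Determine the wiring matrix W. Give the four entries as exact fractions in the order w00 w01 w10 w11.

-1 0 1/2 1/2

obs A: pose=(-2,-3,W) → sL=60/73, sR=12/29, mL=-60/73, mR=1308/2117
obs B: pose=(8,-2,E) → sL=15/29, sR=15/8, mL=-15/29, mR=555/464
sensor matrix S = [[60/73, 12/29], [15/29, 15/8]]; det S = 162945/122786
solve [mL_A; mL_B] = S·[w00; w01] and [mR_A; mR_B] = S·[w10; w11]:
  w00 = -1, w01 = 0, w10 = 1/2, w11 = 1/2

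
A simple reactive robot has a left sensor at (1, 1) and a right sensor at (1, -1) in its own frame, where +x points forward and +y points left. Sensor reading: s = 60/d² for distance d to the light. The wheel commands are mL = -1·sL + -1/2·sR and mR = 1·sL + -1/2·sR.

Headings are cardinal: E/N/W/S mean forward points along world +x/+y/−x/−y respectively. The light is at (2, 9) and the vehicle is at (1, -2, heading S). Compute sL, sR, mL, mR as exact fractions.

left sensor world pos  = (2, -3); dL² = 144
right sensor world pos = (0, -3); dR² = 148
sL = 60/144 = 5/12
sR = 60/148 = 15/37
mL = -1·sL + -1/2·sR = -275/444
mR = 1·sL + -1/2·sR = 95/444

5/12 15/37 -275/444 95/444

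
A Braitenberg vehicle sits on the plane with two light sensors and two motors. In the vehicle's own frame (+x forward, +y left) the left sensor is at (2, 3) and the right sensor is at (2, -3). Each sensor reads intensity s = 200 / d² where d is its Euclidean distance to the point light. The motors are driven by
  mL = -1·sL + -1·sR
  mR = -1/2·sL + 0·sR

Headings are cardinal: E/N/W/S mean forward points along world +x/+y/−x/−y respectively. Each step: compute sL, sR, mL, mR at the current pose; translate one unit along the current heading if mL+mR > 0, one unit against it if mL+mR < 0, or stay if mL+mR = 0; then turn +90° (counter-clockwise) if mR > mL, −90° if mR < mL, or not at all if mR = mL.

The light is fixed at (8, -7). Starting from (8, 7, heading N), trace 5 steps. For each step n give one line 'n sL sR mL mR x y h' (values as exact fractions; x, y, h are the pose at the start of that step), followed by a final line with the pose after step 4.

0 40/53 40/53 -80/53 -20/53 8 7 N
1 25/13 10/13 -35/13 -25/26 8 6 W
2 200/137 8/5 -2096/685 -100/137 9 6 S
3 100/149 20/13 -4280/1937 -50/149 9 7 E
4 40/53 40/53 -80/53 -20/53 8 7 N
final 8 6 W

n=0: pose=(8,7,N); sL=40/53, sR=40/53; mL=-80/53, mR=-20/53; mL+mR=-100/53 → advance -1; mR−mL=60/53 → turn +1·90°
n=1: pose=(8,6,W); sL=25/13, sR=10/13; mL=-35/13, mR=-25/26; mL+mR=-95/26 → advance -1; mR−mL=45/26 → turn +1·90°
n=2: pose=(9,6,S); sL=200/137, sR=8/5; mL=-2096/685, mR=-100/137; mL+mR=-2596/685 → advance -1; mR−mL=1596/685 → turn +1·90°
n=3: pose=(9,7,E); sL=100/149, sR=20/13; mL=-4280/1937, mR=-50/149; mL+mR=-4930/1937 → advance -1; mR−mL=3630/1937 → turn +1·90°
n=4: pose=(8,7,N); sL=40/53, sR=40/53; mL=-80/53, mR=-20/53; mL+mR=-100/53 → advance -1; mR−mL=60/53 → turn +1·90°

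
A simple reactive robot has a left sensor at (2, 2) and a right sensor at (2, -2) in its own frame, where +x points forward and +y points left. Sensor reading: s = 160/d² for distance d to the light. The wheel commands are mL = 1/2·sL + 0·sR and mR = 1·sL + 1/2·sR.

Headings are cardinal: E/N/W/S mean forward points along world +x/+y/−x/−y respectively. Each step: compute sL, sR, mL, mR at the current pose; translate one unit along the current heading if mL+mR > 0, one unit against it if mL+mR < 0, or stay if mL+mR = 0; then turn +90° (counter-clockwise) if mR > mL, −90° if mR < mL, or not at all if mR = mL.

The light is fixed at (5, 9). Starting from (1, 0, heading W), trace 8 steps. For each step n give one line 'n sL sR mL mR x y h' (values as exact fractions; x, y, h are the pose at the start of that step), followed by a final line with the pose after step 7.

n=0: pose=(1,0,W); sL=160/157, sR=32/17; mL=80/157, mR=5232/2669; mL+mR=6592/2669 → advance +1; mR−mL=3872/2669 → turn +1·90°
n=1: pose=(0,0,S); sL=16/13, sR=16/17; mL=8/13, mR=376/221; mL+mR=512/221 → advance +1; mR−mL=240/221 → turn +1·90°
n=2: pose=(0,-1,E); sL=160/73, sR=160/153; mL=80/73, mR=30320/11169; mL+mR=42560/11169 → advance +1; mR−mL=18080/11169 → turn +1·90°
n=3: pose=(1,-1,N); sL=8/5, sR=40/17; mL=4/5, mR=236/85; mL+mR=304/85 → advance +1; mR−mL=168/85 → turn +1·90°
n=4: pose=(1,0,W); sL=160/157, sR=32/17; mL=80/157, mR=5232/2669; mL+mR=6592/2669 → advance +1; mR−mL=3872/2669 → turn +1·90°
n=5: pose=(0,0,S); sL=16/13, sR=16/17; mL=8/13, mR=376/221; mL+mR=512/221 → advance +1; mR−mL=240/221 → turn +1·90°
n=6: pose=(0,-1,E); sL=160/73, sR=160/153; mL=80/73, mR=30320/11169; mL+mR=42560/11169 → advance +1; mR−mL=18080/11169 → turn +1·90°
n=7: pose=(1,-1,N); sL=8/5, sR=40/17; mL=4/5, mR=236/85; mL+mR=304/85 → advance +1; mR−mL=168/85 → turn +1·90°

0 160/157 32/17 80/157 5232/2669 1 0 W
1 16/13 16/17 8/13 376/221 0 0 S
2 160/73 160/153 80/73 30320/11169 0 -1 E
3 8/5 40/17 4/5 236/85 1 -1 N
4 160/157 32/17 80/157 5232/2669 1 0 W
5 16/13 16/17 8/13 376/221 0 0 S
6 160/73 160/153 80/73 30320/11169 0 -1 E
7 8/5 40/17 4/5 236/85 1 -1 N
final 1 0 W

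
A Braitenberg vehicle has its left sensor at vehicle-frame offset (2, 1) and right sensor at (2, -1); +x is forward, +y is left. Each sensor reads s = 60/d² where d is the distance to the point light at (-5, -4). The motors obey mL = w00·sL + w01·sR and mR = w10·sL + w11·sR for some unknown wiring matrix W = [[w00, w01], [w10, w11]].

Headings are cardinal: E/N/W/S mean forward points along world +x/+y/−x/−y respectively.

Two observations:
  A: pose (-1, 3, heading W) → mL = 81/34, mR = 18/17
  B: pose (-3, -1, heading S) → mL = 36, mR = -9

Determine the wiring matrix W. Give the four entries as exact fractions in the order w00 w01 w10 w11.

obs A: pose=(-1,3,W) → sL=3/2, sR=15/17, mL=81/34, mR=18/17
obs B: pose=(-3,-1,S) → sL=6, sR=30, mL=36, mR=-9
sensor matrix S = [[3/2, 15/17], [6, 30]]; det S = 675/17
solve [mL_A; mL_B] = S·[w00; w01] and [mR_A; mR_B] = S·[w10; w11]:
  w00 = 1, w01 = 1, w10 = 1, w11 = -1/2

1 1 1 -1/2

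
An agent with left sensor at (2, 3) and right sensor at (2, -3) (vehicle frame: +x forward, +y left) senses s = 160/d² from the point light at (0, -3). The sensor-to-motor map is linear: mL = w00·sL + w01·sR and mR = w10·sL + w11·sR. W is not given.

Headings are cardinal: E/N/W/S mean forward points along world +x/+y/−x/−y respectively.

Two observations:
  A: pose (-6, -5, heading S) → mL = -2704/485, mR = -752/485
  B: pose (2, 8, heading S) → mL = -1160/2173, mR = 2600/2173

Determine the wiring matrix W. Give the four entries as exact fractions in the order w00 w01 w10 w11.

obs A: pose=(-6,-5,S) → sL=32/5, sR=160/97, mL=-2704/485, mR=-752/485
obs B: pose=(2,8,S) → sL=80/53, sR=80/41, mL=-1160/2173, mR=2600/2173
sensor matrix S = [[32/5, 160/97], [80/53, 80/41]]; det S = 2107392/210781
solve [mL_A; mL_B] = S·[w00; w01] and [mR_A; mR_B] = S·[w10; w11]:
  w00 = -1, w01 = 1/2, w10 = -1/2, w11 = 1

-1 1/2 -1/2 1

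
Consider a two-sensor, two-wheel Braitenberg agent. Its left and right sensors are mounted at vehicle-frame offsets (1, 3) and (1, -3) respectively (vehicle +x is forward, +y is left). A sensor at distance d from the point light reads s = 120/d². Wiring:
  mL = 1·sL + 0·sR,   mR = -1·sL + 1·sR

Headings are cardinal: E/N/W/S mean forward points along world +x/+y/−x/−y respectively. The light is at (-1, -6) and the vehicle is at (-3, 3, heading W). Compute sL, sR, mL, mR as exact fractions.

8/3 40/51 8/3 -32/17

left sensor world pos  = (-4, 0); dL² = 45
right sensor world pos = (-4, 6); dR² = 153
sL = 120/45 = 8/3
sR = 120/153 = 40/51
mL = 1·sL + 0·sR = 8/3
mR = -1·sL + 1·sR = -32/17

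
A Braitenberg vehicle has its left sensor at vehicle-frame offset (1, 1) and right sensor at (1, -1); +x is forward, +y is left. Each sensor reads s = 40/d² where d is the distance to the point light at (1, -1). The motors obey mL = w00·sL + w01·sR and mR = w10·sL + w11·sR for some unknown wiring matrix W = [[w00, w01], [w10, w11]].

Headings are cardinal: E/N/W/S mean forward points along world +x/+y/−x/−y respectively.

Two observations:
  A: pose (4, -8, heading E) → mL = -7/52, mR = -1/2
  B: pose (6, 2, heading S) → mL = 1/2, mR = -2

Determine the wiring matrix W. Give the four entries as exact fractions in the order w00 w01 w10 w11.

-1/2 1/2 0 -1

obs A: pose=(4,-8,E) → sL=10/13, sR=1/2, mL=-7/52, mR=-1/2
obs B: pose=(6,2,S) → sL=1, sR=2, mL=1/2, mR=-2
sensor matrix S = [[10/13, 1/2], [1, 2]]; det S = 27/26
solve [mL_A; mL_B] = S·[w00; w01] and [mR_A; mR_B] = S·[w10; w11]:
  w00 = -1/2, w01 = 1/2, w10 = 0, w11 = -1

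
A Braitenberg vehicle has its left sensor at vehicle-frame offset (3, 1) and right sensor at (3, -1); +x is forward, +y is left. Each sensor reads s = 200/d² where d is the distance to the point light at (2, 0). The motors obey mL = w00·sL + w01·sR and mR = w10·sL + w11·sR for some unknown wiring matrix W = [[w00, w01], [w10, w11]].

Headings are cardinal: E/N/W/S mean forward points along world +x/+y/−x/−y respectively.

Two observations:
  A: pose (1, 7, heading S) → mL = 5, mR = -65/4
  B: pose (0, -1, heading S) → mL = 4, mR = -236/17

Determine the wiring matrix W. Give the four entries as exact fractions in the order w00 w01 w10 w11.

0 1/2 -1/2 -1

obs A: pose=(1,7,S) → sL=25/2, sR=10, mL=5, mR=-65/4
obs B: pose=(0,-1,S) → sL=200/17, sR=8, mL=4, mR=-236/17
sensor matrix S = [[25/2, 10], [200/17, 8]]; det S = -300/17
solve [mL_A; mL_B] = S·[w00; w01] and [mR_A; mR_B] = S·[w10; w11]:
  w00 = 0, w01 = 1/2, w10 = -1/2, w11 = -1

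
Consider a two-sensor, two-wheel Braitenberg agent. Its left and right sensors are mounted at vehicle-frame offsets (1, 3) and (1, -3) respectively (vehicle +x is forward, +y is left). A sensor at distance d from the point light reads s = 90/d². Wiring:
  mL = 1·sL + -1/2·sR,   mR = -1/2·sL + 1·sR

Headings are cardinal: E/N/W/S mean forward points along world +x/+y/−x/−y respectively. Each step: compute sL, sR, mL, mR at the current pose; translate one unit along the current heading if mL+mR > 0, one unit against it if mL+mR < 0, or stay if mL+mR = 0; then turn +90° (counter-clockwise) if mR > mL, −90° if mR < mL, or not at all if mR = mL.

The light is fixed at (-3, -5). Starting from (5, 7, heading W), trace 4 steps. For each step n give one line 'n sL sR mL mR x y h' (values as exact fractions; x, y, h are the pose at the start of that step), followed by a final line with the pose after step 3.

n=0: pose=(5,7,W); sL=9/13, sR=45/137; mL=1881/3562, mR=-63/3562; mL+mR=909/1781 → advance +1; mR−mL=-972/1781 → turn -1·90°
n=1: pose=(4,7,N); sL=18/37, sR=90/269; mL=3177/9953, mR=909/9953; mL+mR=4086/9953 → advance +1; mR−mL=-2268/9953 → turn -1·90°
n=2: pose=(4,8,E); sL=9/32, sR=45/82; mL=9/1312, mR=1071/2624; mL+mR=1089/2624 → advance +1; mR−mL=1053/2624 → turn +1·90°
n=3: pose=(5,8,N); sL=90/221, sR=90/317; mL=18585/70057, mR=5625/70057; mL+mR=24210/70057 → advance +1; mR−mL=-12960/70057 → turn -1·90°

0 9/13 45/137 1881/3562 -63/3562 5 7 W
1 18/37 90/269 3177/9953 909/9953 4 7 N
2 9/32 45/82 9/1312 1071/2624 4 8 E
3 90/221 90/317 18585/70057 5625/70057 5 8 N
final 5 9 E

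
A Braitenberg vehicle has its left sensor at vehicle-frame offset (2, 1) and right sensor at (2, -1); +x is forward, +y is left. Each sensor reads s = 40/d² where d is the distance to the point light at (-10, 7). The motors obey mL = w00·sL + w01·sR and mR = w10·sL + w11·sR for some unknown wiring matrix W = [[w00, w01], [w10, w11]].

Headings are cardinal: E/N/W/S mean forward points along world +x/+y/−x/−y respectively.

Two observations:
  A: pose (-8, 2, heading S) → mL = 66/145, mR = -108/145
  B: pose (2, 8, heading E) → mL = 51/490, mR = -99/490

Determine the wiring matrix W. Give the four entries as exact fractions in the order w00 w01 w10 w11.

-1/2 1 -1/2 -1/2

obs A: pose=(-8,2,S) → sL=20/29, sR=4/5, mL=66/145, mR=-108/145
obs B: pose=(2,8,E) → sL=1/5, sR=10/49, mL=51/490, mR=-99/490
sensor matrix S = [[20/29, 4/5], [1/5, 10/49]]; det S = -684/35525
solve [mL_A; mL_B] = S·[w00; w01] and [mR_A; mR_B] = S·[w10; w11]:
  w00 = -1/2, w01 = 1, w10 = -1/2, w11 = -1/2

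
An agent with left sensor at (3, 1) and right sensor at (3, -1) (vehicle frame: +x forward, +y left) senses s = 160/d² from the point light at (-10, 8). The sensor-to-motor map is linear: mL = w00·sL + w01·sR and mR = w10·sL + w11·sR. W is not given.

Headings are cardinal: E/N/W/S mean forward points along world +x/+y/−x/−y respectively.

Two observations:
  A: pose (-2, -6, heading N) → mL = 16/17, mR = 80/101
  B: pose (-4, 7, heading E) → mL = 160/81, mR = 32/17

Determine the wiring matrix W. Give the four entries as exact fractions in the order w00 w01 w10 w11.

1 0 0 1

obs A: pose=(-2,-6,N) → sL=16/17, sR=80/101, mL=16/17, mR=80/101
obs B: pose=(-4,7,E) → sL=160/81, sR=32/17, mL=160/81, mR=32/17
sensor matrix S = [[16/17, 80/101], [160/81, 32/17]]; det S = 489472/2364309
solve [mL_A; mL_B] = S·[w00; w01] and [mR_A; mR_B] = S·[w10; w11]:
  w00 = 1, w01 = 0, w10 = 0, w11 = 1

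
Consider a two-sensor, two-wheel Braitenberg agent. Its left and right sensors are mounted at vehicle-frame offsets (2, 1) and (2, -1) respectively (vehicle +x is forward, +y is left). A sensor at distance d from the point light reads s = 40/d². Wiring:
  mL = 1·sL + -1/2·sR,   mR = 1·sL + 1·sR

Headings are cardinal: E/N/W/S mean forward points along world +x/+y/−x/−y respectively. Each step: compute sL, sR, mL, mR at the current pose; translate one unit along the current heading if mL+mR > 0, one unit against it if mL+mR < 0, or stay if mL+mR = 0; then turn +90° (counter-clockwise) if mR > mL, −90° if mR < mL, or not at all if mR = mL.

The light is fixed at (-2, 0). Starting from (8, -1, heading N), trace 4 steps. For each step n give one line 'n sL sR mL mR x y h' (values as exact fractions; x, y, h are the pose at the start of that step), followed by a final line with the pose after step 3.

0 20/41 20/61 810/2501 2040/2501 8 -1 N
1 8/13 8/13 4/13 16/13 8 0 W
2 5/13 10/17 20/221 215/221 7 0 S
3 40/121 8/25 516/3025 1968/3025 7 -1 E
final 8 -1 N

n=0: pose=(8,-1,N); sL=20/41, sR=20/61; mL=810/2501, mR=2040/2501; mL+mR=2850/2501 → advance +1; mR−mL=30/61 → turn +1·90°
n=1: pose=(8,0,W); sL=8/13, sR=8/13; mL=4/13, mR=16/13; mL+mR=20/13 → advance +1; mR−mL=12/13 → turn +1·90°
n=2: pose=(7,0,S); sL=5/13, sR=10/17; mL=20/221, mR=215/221; mL+mR=235/221 → advance +1; mR−mL=15/17 → turn +1·90°
n=3: pose=(7,-1,E); sL=40/121, sR=8/25; mL=516/3025, mR=1968/3025; mL+mR=2484/3025 → advance +1; mR−mL=12/25 → turn +1·90°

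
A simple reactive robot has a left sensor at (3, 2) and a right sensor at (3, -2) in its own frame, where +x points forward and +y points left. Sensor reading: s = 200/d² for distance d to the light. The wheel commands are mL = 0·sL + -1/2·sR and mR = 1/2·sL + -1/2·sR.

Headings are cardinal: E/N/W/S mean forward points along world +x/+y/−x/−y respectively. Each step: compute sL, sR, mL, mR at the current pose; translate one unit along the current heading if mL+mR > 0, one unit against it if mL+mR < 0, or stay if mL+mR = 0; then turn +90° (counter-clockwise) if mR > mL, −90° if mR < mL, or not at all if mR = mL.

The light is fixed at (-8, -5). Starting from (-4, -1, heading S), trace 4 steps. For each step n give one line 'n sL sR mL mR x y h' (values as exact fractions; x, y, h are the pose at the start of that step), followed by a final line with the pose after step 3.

0 200/37 40 -20 -640/37 -4 -1 S
1 100/49 100/29 -50/29 -1000/1421 -4 0 E
2 40/13 200/89 -100/89 480/1157 -5 0 N
3 50 50/9 -25/9 200/9 -5 -1 W
final -6 -1 S

n=0: pose=(-4,-1,S); sL=200/37, sR=40; mL=-20, mR=-640/37; mL+mR=-1380/37 → advance -1; mR−mL=100/37 → turn +1·90°
n=1: pose=(-4,0,E); sL=100/49, sR=100/29; mL=-50/29, mR=-1000/1421; mL+mR=-3450/1421 → advance -1; mR−mL=50/49 → turn +1·90°
n=2: pose=(-5,0,N); sL=40/13, sR=200/89; mL=-100/89, mR=480/1157; mL+mR=-820/1157 → advance -1; mR−mL=20/13 → turn +1·90°
n=3: pose=(-5,-1,W); sL=50, sR=50/9; mL=-25/9, mR=200/9; mL+mR=175/9 → advance +1; mR−mL=25 → turn +1·90°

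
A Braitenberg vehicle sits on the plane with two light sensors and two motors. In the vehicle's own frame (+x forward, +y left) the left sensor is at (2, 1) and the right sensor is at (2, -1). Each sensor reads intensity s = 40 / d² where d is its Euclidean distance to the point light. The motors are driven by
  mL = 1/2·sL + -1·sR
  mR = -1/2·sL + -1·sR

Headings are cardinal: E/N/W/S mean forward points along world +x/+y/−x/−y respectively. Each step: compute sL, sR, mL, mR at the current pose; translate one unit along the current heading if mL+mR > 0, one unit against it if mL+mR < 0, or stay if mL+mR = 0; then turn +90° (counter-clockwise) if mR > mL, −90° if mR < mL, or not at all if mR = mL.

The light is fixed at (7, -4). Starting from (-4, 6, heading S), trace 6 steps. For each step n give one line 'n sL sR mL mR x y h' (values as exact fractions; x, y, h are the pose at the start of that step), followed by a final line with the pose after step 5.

0 10/41 5/26 -75/1066 -335/1066 -4 6 S
1 40/269 40/313 -4500/84197 -17020/84197 -4 7 W
2 4/29 4/25 -66/725 -166/725 -3 7 N
3 8/37 8/29 -180/1073 -412/1073 -3 6 E
4 10/41 5/26 -75/1066 -335/1066 -4 6 S
5 40/269 40/313 -4500/84197 -17020/84197 -4 7 W
final -3 7 N

n=0: pose=(-4,6,S); sL=10/41, sR=5/26; mL=-75/1066, mR=-335/1066; mL+mR=-5/13 → advance -1; mR−mL=-10/41 → turn -1·90°
n=1: pose=(-4,7,W); sL=40/269, sR=40/313; mL=-4500/84197, mR=-17020/84197; mL+mR=-80/313 → advance -1; mR−mL=-40/269 → turn -1·90°
n=2: pose=(-3,7,N); sL=4/29, sR=4/25; mL=-66/725, mR=-166/725; mL+mR=-8/25 → advance -1; mR−mL=-4/29 → turn -1·90°
n=3: pose=(-3,6,E); sL=8/37, sR=8/29; mL=-180/1073, mR=-412/1073; mL+mR=-16/29 → advance -1; mR−mL=-8/37 → turn -1·90°
n=4: pose=(-4,6,S); sL=10/41, sR=5/26; mL=-75/1066, mR=-335/1066; mL+mR=-5/13 → advance -1; mR−mL=-10/41 → turn -1·90°
n=5: pose=(-4,7,W); sL=40/269, sR=40/313; mL=-4500/84197, mR=-17020/84197; mL+mR=-80/313 → advance -1; mR−mL=-40/269 → turn -1·90°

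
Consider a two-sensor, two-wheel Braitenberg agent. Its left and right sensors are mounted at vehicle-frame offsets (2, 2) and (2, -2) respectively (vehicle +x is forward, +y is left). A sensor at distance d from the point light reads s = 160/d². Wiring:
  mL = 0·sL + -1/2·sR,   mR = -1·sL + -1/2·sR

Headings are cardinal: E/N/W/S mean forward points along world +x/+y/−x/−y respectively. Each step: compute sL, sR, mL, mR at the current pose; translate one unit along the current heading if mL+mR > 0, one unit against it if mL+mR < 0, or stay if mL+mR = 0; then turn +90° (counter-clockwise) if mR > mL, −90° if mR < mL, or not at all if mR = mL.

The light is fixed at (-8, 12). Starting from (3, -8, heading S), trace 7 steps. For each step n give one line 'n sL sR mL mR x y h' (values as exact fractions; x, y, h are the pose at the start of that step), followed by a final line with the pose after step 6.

0 160/653 32/113 -16/113 -28528/73789 3 -8 S
1 80/261 16/37 -8/37 -5048/9657 3 -7 W
2 160/389 32/97 -16/97 -21744/37733 4 -7 N
3 4/13 4/17 -2/17 -94/221 4 -8 E
4 160/653 32/113 -16/113 -28528/73789 3 -8 S
5 80/261 16/37 -8/37 -5048/9657 3 -7 W
6 160/389 32/97 -16/97 -21744/37733 4 -7 N
final 4 -8 E

n=0: pose=(3,-8,S); sL=160/653, sR=32/113; mL=-16/113, mR=-28528/73789; mL+mR=-38976/73789 → advance -1; mR−mL=-160/653 → turn -1·90°
n=1: pose=(3,-7,W); sL=80/261, sR=16/37; mL=-8/37, mR=-5048/9657; mL+mR=-7136/9657 → advance -1; mR−mL=-80/261 → turn -1·90°
n=2: pose=(4,-7,N); sL=160/389, sR=32/97; mL=-16/97, mR=-21744/37733; mL+mR=-27968/37733 → advance -1; mR−mL=-160/389 → turn -1·90°
n=3: pose=(4,-8,E); sL=4/13, sR=4/17; mL=-2/17, mR=-94/221; mL+mR=-120/221 → advance -1; mR−mL=-4/13 → turn -1·90°
n=4: pose=(3,-8,S); sL=160/653, sR=32/113; mL=-16/113, mR=-28528/73789; mL+mR=-38976/73789 → advance -1; mR−mL=-160/653 → turn -1·90°
n=5: pose=(3,-7,W); sL=80/261, sR=16/37; mL=-8/37, mR=-5048/9657; mL+mR=-7136/9657 → advance -1; mR−mL=-80/261 → turn -1·90°
n=6: pose=(4,-7,N); sL=160/389, sR=32/97; mL=-16/97, mR=-21744/37733; mL+mR=-27968/37733 → advance -1; mR−mL=-160/389 → turn -1·90°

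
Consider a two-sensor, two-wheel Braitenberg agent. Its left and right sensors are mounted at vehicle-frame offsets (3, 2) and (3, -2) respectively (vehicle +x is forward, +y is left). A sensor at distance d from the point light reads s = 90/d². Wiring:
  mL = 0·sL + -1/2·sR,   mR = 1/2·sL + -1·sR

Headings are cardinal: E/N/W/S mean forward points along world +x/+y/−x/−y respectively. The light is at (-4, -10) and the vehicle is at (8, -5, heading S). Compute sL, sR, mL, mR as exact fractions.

9/20 45/52 -45/104 -333/520

left sensor world pos  = (10, -8); dL² = 200
right sensor world pos = (6, -8); dR² = 104
sL = 90/200 = 9/20
sR = 90/104 = 45/52
mL = 0·sL + -1/2·sR = -45/104
mR = 1/2·sL + -1·sR = -333/520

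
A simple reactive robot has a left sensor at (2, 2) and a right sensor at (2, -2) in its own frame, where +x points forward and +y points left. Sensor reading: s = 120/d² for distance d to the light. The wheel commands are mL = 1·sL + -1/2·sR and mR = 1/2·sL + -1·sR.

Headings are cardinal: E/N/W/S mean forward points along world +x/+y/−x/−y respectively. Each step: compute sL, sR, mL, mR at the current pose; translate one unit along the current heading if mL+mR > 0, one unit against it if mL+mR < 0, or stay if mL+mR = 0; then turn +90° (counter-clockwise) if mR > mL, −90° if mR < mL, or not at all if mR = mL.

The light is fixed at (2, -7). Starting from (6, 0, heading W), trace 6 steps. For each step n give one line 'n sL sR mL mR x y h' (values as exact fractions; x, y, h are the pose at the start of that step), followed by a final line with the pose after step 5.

0 120/29 24/17 1692/493 324/493 6 0 W
1 60/41 60/53 1950/2173 -870/2173 5 0 N
2 24/25 120/61 -36/1525 -2268/1525 5 1 E
3 30/13 10/3 25/39 -85/39 4 1 S
4 120/49 120/121 11580/5929 1380/5929 4 2 W
5 60/61 12/13 414/793 -342/793 3 2 N
final 3 3 E

n=0: pose=(6,0,W); sL=120/29, sR=24/17; mL=1692/493, mR=324/493; mL+mR=2016/493 → advance +1; mR−mL=-1368/493 → turn -1·90°
n=1: pose=(5,0,N); sL=60/41, sR=60/53; mL=1950/2173, mR=-870/2173; mL+mR=1080/2173 → advance +1; mR−mL=-2820/2173 → turn -1·90°
n=2: pose=(5,1,E); sL=24/25, sR=120/61; mL=-36/1525, mR=-2268/1525; mL+mR=-2304/1525 → advance -1; mR−mL=-2232/1525 → turn -1·90°
n=3: pose=(4,1,S); sL=30/13, sR=10/3; mL=25/39, mR=-85/39; mL+mR=-20/13 → advance -1; mR−mL=-110/39 → turn -1·90°
n=4: pose=(4,2,W); sL=120/49, sR=120/121; mL=11580/5929, mR=1380/5929; mL+mR=12960/5929 → advance +1; mR−mL=-10200/5929 → turn -1·90°
n=5: pose=(3,2,N); sL=60/61, sR=12/13; mL=414/793, mR=-342/793; mL+mR=72/793 → advance +1; mR−mL=-756/793 → turn -1·90°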